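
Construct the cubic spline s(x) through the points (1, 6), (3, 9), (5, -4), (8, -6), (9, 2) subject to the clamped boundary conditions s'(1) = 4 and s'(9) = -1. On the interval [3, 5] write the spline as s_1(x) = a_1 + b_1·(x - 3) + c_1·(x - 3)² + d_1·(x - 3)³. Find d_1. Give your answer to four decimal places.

0.6771

With M_i denoting the second derivative at x_i, h_i = 2, 2, 3, 1, and Δ_i = (y_(i+1) − y_i)/h_i = 3/2, -13/2, -2/3, 8:
  2·M_0 + 8·M_1 + 2·M_2 = 6(Δ_1 - Δ_0) = -48
  2·M_1 + 10·M_2 + 3·M_3 = 6(Δ_2 - Δ_1) = 35
  3·M_2 + 8·M_3 + 1·M_4 = 6(Δ_3 - Δ_2) = 52
Clamped end conditions give two more equations: 2h_0·M_0 + h_0·M_1 = 6(Δ_0 - s'(1)) = -15 and h_3·M_3 + 2h_3·M_4 = 6(s'(9) - Δ_3) = -54.
Hence M_0 = -43/72, M_1 = -227/36, M_2 = 131/72, M_3 = 353/36, M_4 = -2297/72.
On [3, 5], with s_1(x) = a_1 + b_1·(x - 3) + c_1·(x - 3)² + d_1·(x - 3)³: c_1 = M_1/2 = -227/72, d_1 = (M_2 - M_1)/(6h_1) = 65/96, b_1 = Δ_1 - h_1(2M_1 + M_2)/6 = -209/72.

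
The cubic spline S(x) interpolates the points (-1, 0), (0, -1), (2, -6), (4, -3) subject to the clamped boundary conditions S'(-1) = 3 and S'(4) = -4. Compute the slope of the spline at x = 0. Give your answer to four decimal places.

With σ_i denoting the second derivative at x_i, h_i = 1, 2, 2, and Δ_i = (y_(i+1) − y_i)/h_i = -1, -5/2, 3/2:
  1·σ_0 + 6·σ_1 + 2·σ_2 = 6(Δ_1 - Δ_0) = -9
  2·σ_1 + 8·σ_2 + 2·σ_3 = 6(Δ_2 - Δ_1) = 24
Clamped end conditions give two more equations: 2h_0·σ_0 + h_0·σ_1 = 6(Δ_0 - S'(-1)) = -24 and h_2·σ_2 + 2h_2·σ_3 = 6(S'(4) - Δ_2) = -33.
Hence σ_0 = -256/23, σ_1 = -40/23, σ_2 = 289/46, σ_3 = -262/23.
On [0, 2], S'(x) = b_1 + 2c_1·x + 3d_1·x² with b_1 = Δ_1 - h_1(2σ_1 + σ_2)/6 = -79/23, c_1 = σ_1/2 = -20/23, d_1 = (σ_2 - σ_1)/(6h_1) = 123/184. So S'(0) = -79/23.

-3.4348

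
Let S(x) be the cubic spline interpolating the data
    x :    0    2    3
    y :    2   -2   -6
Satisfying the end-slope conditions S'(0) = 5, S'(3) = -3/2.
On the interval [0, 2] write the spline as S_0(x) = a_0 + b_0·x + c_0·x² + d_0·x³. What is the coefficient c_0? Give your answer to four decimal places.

With M_i denoting the second derivative at x_i, h_i = 2, 1, and Δ_i = (y_(i+1) − y_i)/h_i = -2, -4:
  2·M_0 + 6·M_1 + 1·M_2 = 6(Δ_1 - Δ_0) = -12
Clamped end conditions give two more equations: 2h_0·M_0 + h_0·M_1 = 6(Δ_0 - S'(0)) = -42 and h_1·M_1 + 2h_1·M_2 = 6(S'(3) - Δ_1) = 15.
Solving the tridiagonal system: M_0 = -32/3, M_1 = 1/3, M_2 = 22/3.
On [0, 2], with S_0(x) = a_0 + b_0·x + c_0·x² + d_0·x³: c_0 = M_0/2 = -16/3, d_0 = (M_1 - M_0)/(6h_0) = 11/12, b_0 = Δ_0 - h_0(2M_0 + M_1)/6 = 5.

-5.3333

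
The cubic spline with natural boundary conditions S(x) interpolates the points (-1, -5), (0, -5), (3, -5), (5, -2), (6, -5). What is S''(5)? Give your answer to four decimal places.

-5.2310

With M_i denoting the second derivative at x_i, h_i = 1, 3, 2, 1, and Δ_i = (y_(i+1) − y_i)/h_i = 0, 0, 3/2, -3:
  1·M_0 + 8·M_1 + 3·M_2 = 6(Δ_1 - Δ_0) = 0
  3·M_1 + 10·M_2 + 2·M_3 = 6(Δ_2 - Δ_1) = 9
  2·M_2 + 6·M_3 + 1·M_4 = 6(Δ_3 - Δ_2) = -27
Natural end conditions: M_0 = M_4 = 0.
Solving: M_0 = 0, M_1 = -162/197, M_2 = 432/197, M_3 = -2061/394, M_4 = 0.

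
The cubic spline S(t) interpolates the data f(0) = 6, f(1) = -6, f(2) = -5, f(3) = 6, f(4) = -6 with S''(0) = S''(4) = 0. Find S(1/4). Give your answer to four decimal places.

2.4475

Write M_i for S''(x_i). With h_i = 1, 1, 1, 1 and divided differences Δ_i = -12, 1, 11, -12, the continuity of S' gives the tridiagonal system
  1·M_0 + 4·M_1 + 1·M_2 = 6(Δ_1 - Δ_0) = 78
  1·M_1 + 4·M_2 + 1·M_3 = 6(Δ_2 - Δ_1) = 60
  1·M_2 + 4·M_3 + 1·M_4 = 6(Δ_3 - Δ_2) = -138
Natural end conditions: M_0 = M_4 = 0.
Hence M_0 = 0, M_1 = 99/7, M_2 = 150/7, M_3 = -279/7, M_4 = 0.
On [0, 1], S(t) = 6 - 201/14·t + 0·t² + 33/14·t³.
With t = 1/4: S(1/4) = 2193/896.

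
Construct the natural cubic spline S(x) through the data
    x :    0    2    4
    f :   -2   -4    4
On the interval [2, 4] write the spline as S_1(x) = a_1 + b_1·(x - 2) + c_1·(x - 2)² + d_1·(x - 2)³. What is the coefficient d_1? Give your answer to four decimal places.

-0.3125

Let m_i = S''(x_i). Step sizes h_i = 2, 2; slopes of the chords Δ_i = (y_(i+1) - y_i)/h_i = -1, 4.
  2·m_0 + 8·m_1 + 2·m_2 = 6(Δ_1 - Δ_0) = 30
Natural end conditions: m_0 = m_2 = 0.
Forward elimination and back-substitution give m_0 = 0, m_1 = 15/4, m_2 = 0.
On [2, 4], with S_1(x) = a_1 + b_1·(x - 2) + c_1·(x - 2)² + d_1·(x - 2)³: c_1 = m_1/2 = 15/8, d_1 = (m_2 - m_1)/(6h_1) = -5/16, b_1 = Δ_1 - h_1(2m_1 + m_2)/6 = 3/2.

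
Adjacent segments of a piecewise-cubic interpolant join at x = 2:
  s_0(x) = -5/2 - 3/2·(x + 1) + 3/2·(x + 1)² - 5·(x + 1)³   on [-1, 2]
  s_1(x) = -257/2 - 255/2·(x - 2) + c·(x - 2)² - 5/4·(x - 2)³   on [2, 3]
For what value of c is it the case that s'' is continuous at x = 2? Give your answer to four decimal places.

-43.5000

s_0''(x) = 3 - 30·(x + 1), so s_0''(2) = -87. On the right, s_1''(2) = 2c, so c = -87/2.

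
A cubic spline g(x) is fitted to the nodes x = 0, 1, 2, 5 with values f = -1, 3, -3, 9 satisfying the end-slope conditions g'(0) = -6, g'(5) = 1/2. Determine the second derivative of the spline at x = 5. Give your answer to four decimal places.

-11.2414

Let σ_i = g''(x_i). Step sizes h_i = 1, 1, 3; slopes of the chords Δ_i = (y_(i+1) - y_i)/h_i = 4, -6, 4.
  1·σ_0 + 4·σ_1 + 1·σ_2 = 6(Δ_1 - Δ_0) = -60
  1·σ_1 + 8·σ_2 + 3·σ_3 = 6(Δ_2 - Δ_1) = 60
Clamped end conditions give two more equations: 2h_0·σ_0 + h_0·σ_1 = 6(Δ_0 - g'(0)) = 60 and h_2·σ_2 + 2h_2·σ_3 = 6(g'(5) - Δ_2) = -21.
Solving: σ_0 = 1307/29, σ_1 = -874/29, σ_2 = 449/29, σ_3 = -326/29.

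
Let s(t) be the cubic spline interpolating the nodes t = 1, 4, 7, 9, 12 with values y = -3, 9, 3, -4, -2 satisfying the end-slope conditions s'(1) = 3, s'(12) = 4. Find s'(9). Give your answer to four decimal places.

Let m_i = s''(x_i). Step sizes h_i = 3, 3, 2, 3; slopes of the chords Δ_i = (y_(i+1) - y_i)/h_i = 4, -2, -7/2, 2/3.
  3·m_0 + 12·m_1 + 3·m_2 = 6(Δ_1 - Δ_0) = -36
  3·m_1 + 10·m_2 + 2·m_3 = 6(Δ_2 - Δ_1) = -9
  2·m_2 + 10·m_3 + 3·m_4 = 6(Δ_3 - Δ_2) = 25
Clamped end conditions give two more equations: 2h_0·m_0 + h_0·m_1 = 6(Δ_0 - s'(1)) = 6 and h_3·m_3 + 2h_3·m_4 = 6(s'(12) - Δ_3) = 20.
Forward elimination and back-substitution give m_0 = 975/344, m_1 = -631/172, m_2 = -55/344, m_3 = 155/86, m_4 = 1255/516.
On [9, 12], s'(t) = b_3 + 2c_3·(t - 9) + 3d_3·(t - 9)² with b_3 = Δ_3 - h_3(2m_3 + m_4)/6 = -809/344, c_3 = m_3/2 = 155/172, d_3 = (m_4 - m_3)/(6h_3) = 325/9288. So s'(9) = -809/344.

-2.3517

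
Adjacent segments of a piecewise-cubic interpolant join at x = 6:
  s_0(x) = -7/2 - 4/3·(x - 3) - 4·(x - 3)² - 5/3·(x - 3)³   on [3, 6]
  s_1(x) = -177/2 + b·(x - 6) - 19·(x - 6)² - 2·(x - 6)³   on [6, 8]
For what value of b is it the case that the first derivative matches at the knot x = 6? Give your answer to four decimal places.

-70.3333

s_0'(x) = -4/3 - 8·(x - 3) - 5·(x - 3)², so s_0'(6) = -211/3. On the right, s_1'(6) = b, so b = -211/3.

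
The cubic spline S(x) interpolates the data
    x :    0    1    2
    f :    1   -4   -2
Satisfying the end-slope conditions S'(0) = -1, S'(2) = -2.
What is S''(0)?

-23

Write m_i for S''(x_i). With h_i = 1, 1 and divided differences Δ_i = -5, 2, the continuity of S' gives the tridiagonal system
  1·m_0 + 4·m_1 + 1·m_2 = 6(Δ_1 - Δ_0) = 42
Clamped end conditions give two more equations: 2h_0·m_0 + h_0·m_1 = 6(Δ_0 - S'(0)) = -24 and h_1·m_1 + 2h_1·m_2 = 6(S'(2) - Δ_1) = -24.
Forward elimination and back-substitution give m_0 = -23, m_1 = 22, m_2 = -23.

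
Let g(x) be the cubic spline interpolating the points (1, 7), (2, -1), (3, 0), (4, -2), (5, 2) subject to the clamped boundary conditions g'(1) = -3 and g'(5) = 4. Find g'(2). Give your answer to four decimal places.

-4.5714

Write M_i for g''(x_i). With h_i = 1, 1, 1, 1 and divided differences Δ_i = -8, 1, -2, 4, the continuity of g' gives the tridiagonal system
  1·M_0 + 4·M_1 + 1·M_2 = 6(Δ_1 - Δ_0) = 54
  1·M_1 + 4·M_2 + 1·M_3 = 6(Δ_2 - Δ_1) = -18
  1·M_2 + 4·M_3 + 1·M_4 = 6(Δ_3 - Δ_2) = 36
Clamped end conditions give two more equations: 2h_0·M_0 + h_0·M_1 = 6(Δ_0 - g'(1)) = -30 and h_3·M_3 + 2h_3·M_4 = 6(g'(5) - Δ_3) = 0.
Solving the tridiagonal system: M_0 = -188/7, M_1 = 166/7, M_2 = -14, M_3 = 100/7, M_4 = -50/7.
On [2, 3], g'(x) = b_1 + 2c_1·(x - 2) + 3d_1·(x - 2)² with b_1 = Δ_1 - h_1(2M_1 + M_2)/6 = -32/7, c_1 = M_1/2 = 83/7, d_1 = (M_2 - M_1)/(6h_1) = -44/7. So g'(2) = -32/7.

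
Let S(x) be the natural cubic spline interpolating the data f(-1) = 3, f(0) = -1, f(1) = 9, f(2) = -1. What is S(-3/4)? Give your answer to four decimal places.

Write M_i for S''(x_i). With h_i = 1, 1, 1 and divided differences Δ_i = -4, 10, -10, the continuity of S' gives the tridiagonal system
  1·M_0 + 4·M_1 + 1·M_2 = 6(Δ_1 - Δ_0) = 84
  1·M_1 + 4·M_2 + 1·M_3 = 6(Δ_2 - Δ_1) = -120
Natural end conditions: M_0 = M_3 = 0.
Forward elimination and back-substitution give M_0 = 0, M_1 = 152/5, M_2 = -188/5, M_3 = 0.
On [-1, 0], S(x) = 3 - 136/15·(x + 1) + 0·(x + 1)² + 76/15·(x + 1)³.
With (x + 1) = 1/4: S(-3/4) = 13/16.

0.8125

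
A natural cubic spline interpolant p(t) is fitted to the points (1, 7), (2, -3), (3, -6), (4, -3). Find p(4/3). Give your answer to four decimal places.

With M_i denoting the second derivative at x_i, h_i = 1, 1, 1, and Δ_i = (y_(i+1) − y_i)/h_i = -10, -3, 3:
  1·M_0 + 4·M_1 + 1·M_2 = 6(Δ_1 - Δ_0) = 42
  1·M_1 + 4·M_2 + 1·M_3 = 6(Δ_2 - Δ_1) = 36
Natural end conditions: M_0 = M_3 = 0.
Solving the tridiagonal system: M_0 = 0, M_1 = 44/5, M_2 = 34/5, M_3 = 0.
On [1, 2], p(t) = 7 - 172/15·(t - 1) + 0·(t - 1)² + 22/15·(t - 1)³.
With (t - 1) = 1/3: p(4/3) = 1309/405.

3.2321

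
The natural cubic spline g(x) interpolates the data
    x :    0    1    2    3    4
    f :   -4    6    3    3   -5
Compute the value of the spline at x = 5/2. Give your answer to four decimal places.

Write σ_i for g''(x_i). With h_i = 1, 1, 1, 1 and divided differences Δ_i = 10, -3, 0, -8, the continuity of g' gives the tridiagonal system
  1·σ_0 + 4·σ_1 + 1·σ_2 = 6(Δ_1 - Δ_0) = -78
  1·σ_1 + 4·σ_2 + 1·σ_3 = 6(Δ_2 - Δ_1) = 18
  1·σ_2 + 4·σ_3 + 1·σ_4 = 6(Δ_3 - Δ_2) = -48
Natural end conditions: σ_0 = σ_4 = 0.
Solving the tridiagonal system: σ_0 = 0, σ_1 = -645/28, σ_2 = 99/7, σ_3 = -435/28, σ_4 = 0.
On [2, 3], g(x) = 3 - 17/8·(x - 2) + 99/14·(x - 2)² - 277/56·(x - 2)³.
With (x - 2) = 1/2: g(5/2) = 1383/448.

3.0871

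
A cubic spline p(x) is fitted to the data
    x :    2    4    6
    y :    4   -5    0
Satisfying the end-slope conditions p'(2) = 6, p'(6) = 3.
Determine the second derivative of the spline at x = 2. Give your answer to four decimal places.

Let m_i = p''(x_i). Step sizes h_i = 2, 2; slopes of the chords Δ_i = (y_(i+1) - y_i)/h_i = -9/2, 5/2.
  2·m_0 + 8·m_1 + 2·m_2 = 6(Δ_1 - Δ_0) = 42
Clamped end conditions give two more equations: 2h_0·m_0 + h_0·m_1 = 6(Δ_0 - p'(2)) = -63 and h_1·m_1 + 2h_1·m_2 = 6(p'(6) - Δ_1) = 3.
Forward elimination and back-substitution give m_0 = -87/4, m_1 = 12, m_2 = -21/4.

-21.7500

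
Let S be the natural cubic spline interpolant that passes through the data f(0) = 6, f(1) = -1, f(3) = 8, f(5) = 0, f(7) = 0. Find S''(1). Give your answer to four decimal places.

Write M_i for S''(x_i). With h_i = 1, 2, 2, 2 and divided differences Δ_i = -7, 9/2, -4, 0, the continuity of S' gives the tridiagonal system
  1·M_0 + 6·M_1 + 2·M_2 = 6(Δ_1 - Δ_0) = 69
  2·M_1 + 8·M_2 + 2·M_3 = 6(Δ_2 - Δ_1) = -51
  2·M_2 + 8·M_3 + 2·M_4 = 6(Δ_3 - Δ_2) = 24
Natural end conditions: M_0 = M_4 = 0.
Solving: M_0 = 0, M_1 = 1263/82, M_2 = -480/41, M_3 = 243/41, M_4 = 0.

15.4024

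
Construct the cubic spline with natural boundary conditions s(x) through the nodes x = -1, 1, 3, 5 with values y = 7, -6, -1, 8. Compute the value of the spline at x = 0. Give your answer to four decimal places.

Write m_i for s''(x_i). With h_i = 2, 2, 2 and divided differences Δ_i = -13/2, 5/2, 9/2, the continuity of s' gives the tridiagonal system
  2·m_0 + 8·m_1 + 2·m_2 = 6(Δ_1 - Δ_0) = 54
  2·m_1 + 8·m_2 + 2·m_3 = 6(Δ_2 - Δ_1) = 12
Natural end conditions: m_0 = m_3 = 0.
Solving the tridiagonal system: m_0 = 0, m_1 = 34/5, m_2 = -1/5, m_3 = 0.
On [-1, 1], s(x) = 7 - 263/30·(x + 1) + 0·(x + 1)² + 17/30·(x + 1)³.
With (x + 1) = 1: s(0) = -6/5.

-1.2000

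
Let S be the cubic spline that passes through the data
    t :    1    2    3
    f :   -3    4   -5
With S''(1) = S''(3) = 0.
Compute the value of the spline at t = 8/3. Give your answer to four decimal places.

With M_i denoting the second derivative at x_i, h_i = 1, 1, and Δ_i = (y_(i+1) − y_i)/h_i = 7, -9:
  1·M_0 + 4·M_1 + 1·M_2 = 6(Δ_1 - Δ_0) = -96
Natural end conditions: M_0 = M_2 = 0.
Solving: M_0 = 0, M_1 = -24, M_2 = 0.
On [2, 3], S(t) = 4 - 1·(t - 2) - 12·(t - 2)² + 4·(t - 2)³.
With (t - 2) = 2/3: S(8/3) = -22/27.

-0.8148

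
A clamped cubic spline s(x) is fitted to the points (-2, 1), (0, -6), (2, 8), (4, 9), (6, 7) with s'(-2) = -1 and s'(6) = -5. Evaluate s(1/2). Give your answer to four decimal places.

-3.8828

Put m_i = s'' at the i-th knot. Here h = (2, 2, 2, 2) and Δ = (-7/2, 7, 1/2, -1), so the interior equations h_(i-1)·m_(i-1) + 2(h_(i-1)+h_i)·m_i + h_i·m_(i+1) = 6(Δ_i − Δ_(i-1)) read
  2·m_0 + 8·m_1 + 2·m_2 = 6(Δ_1 - Δ_0) = 63
  2·m_1 + 8·m_2 + 2·m_3 = 6(Δ_2 - Δ_1) = -39
  2·m_2 + 8·m_3 + 2·m_4 = 6(Δ_3 - Δ_2) = -9
Clamped end conditions give two more equations: 2h_0·m_0 + h_0·m_1 = 6(Δ_0 - s'(-2)) = -15 and h_3·m_3 + 2h_3·m_4 = 6(s'(6) - Δ_3) = -24.
Solving the tridiagonal system: m_0 = -281/28, m_1 = 88/7, m_2 = -35/4, m_3 = 41/14, m_4 = -209/28.
On [0, 2], s(x) = -6 + 43/28·x + 44/7·x² - 199/112·x³.
With x = 1/2: s(1/2) = -497/128.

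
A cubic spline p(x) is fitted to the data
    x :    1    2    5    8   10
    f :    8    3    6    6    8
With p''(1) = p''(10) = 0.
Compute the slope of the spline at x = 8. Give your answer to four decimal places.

0.1729

With M_i denoting the second derivative at x_i, h_i = 1, 3, 3, 2, and Δ_i = (y_(i+1) − y_i)/h_i = -5, 1, 0, 1:
  1·M_0 + 8·M_1 + 3·M_2 = 6(Δ_1 - Δ_0) = 36
  3·M_1 + 12·M_2 + 3·M_3 = 6(Δ_2 - Δ_1) = -6
  3·M_2 + 10·M_3 + 2·M_4 = 6(Δ_3 - Δ_2) = 6
Natural end conditions: M_0 = M_4 = 0.
Hence M_0 = 0, M_1 = 705/133, M_2 = -284/133, M_3 = 165/133, M_4 = 0.
On [8, 10], p'(x) = b_3 + 2c_3·(x - 8) + 3d_3·(x - 8)² with b_3 = Δ_3 - h_3(2M_3 + M_4)/6 = 23/133, c_3 = M_3/2 = 165/266, d_3 = (M_4 - M_3)/(6h_3) = -55/532. So p'(8) = 23/133.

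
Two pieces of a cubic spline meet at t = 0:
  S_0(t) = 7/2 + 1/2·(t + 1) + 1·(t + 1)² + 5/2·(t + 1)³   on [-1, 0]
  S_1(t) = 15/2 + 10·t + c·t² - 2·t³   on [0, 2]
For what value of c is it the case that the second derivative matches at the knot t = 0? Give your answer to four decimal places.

8.5000

S_0''(t) = 2 + 15·(t + 1), so S_0''(0) = 17. On the right, S_1''(0) = 2c, so c = 17/2.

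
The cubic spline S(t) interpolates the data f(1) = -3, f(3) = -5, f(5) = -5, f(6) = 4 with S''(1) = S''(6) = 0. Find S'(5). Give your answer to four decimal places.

5.8182

Write σ_i for S''(x_i). With h_i = 2, 2, 1 and divided differences Δ_i = -1, 0, 9, the continuity of S' gives the tridiagonal system
  2·σ_0 + 8·σ_1 + 2·σ_2 = 6(Δ_1 - Δ_0) = 6
  2·σ_1 + 6·σ_2 + 1·σ_3 = 6(Δ_2 - Δ_1) = 54
Natural end conditions: σ_0 = σ_3 = 0.
Forward elimination and back-substitution give σ_0 = 0, σ_1 = -18/11, σ_2 = 105/11, σ_3 = 0.
On [5, 6], S'(t) = b_2 + 2c_2·(t - 5) + 3d_2·(t - 5)² with b_2 = Δ_2 - h_2(2σ_2 + σ_3)/6 = 64/11, c_2 = σ_2/2 = 105/22, d_2 = (σ_3 - σ_2)/(6h_2) = -35/22. So S'(5) = 64/11.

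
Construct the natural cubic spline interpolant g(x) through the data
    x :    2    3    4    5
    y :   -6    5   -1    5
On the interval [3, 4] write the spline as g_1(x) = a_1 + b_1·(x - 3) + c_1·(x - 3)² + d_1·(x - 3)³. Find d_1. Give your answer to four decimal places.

Let m_i = g''(x_i). Step sizes h_i = 1, 1, 1; slopes of the chords Δ_i = (y_(i+1) - y_i)/h_i = 11, -6, 6.
  1·m_0 + 4·m_1 + 1·m_2 = 6(Δ_1 - Δ_0) = -102
  1·m_1 + 4·m_2 + 1·m_3 = 6(Δ_2 - Δ_1) = 72
Natural end conditions: m_0 = m_3 = 0.
Solving: m_0 = 0, m_1 = -32, m_2 = 26, m_3 = 0.
On [3, 4], with g_1(x) = a_1 + b_1·(x - 3) + c_1·(x - 3)² + d_1·(x - 3)³: c_1 = m_1/2 = -16, d_1 = (m_2 - m_1)/(6h_1) = 29/3, b_1 = Δ_1 - h_1(2m_1 + m_2)/6 = 1/3.

9.6667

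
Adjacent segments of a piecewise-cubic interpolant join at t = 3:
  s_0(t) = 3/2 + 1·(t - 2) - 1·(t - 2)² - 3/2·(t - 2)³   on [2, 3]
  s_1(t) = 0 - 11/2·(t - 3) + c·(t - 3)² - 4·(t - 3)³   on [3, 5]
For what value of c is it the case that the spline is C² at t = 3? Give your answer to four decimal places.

s_0''(t) = -2 - 9·(t - 2), so s_0''(3) = -11. On the right, s_1''(3) = 2c, so c = -11/2.

-5.5000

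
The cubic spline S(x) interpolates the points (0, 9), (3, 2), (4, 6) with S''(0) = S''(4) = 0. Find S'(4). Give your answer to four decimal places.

4.7917

Let M_i = S''(x_i). Step sizes h_i = 3, 1; slopes of the chords Δ_i = (y_(i+1) - y_i)/h_i = -7/3, 4.
  3·M_0 + 8·M_1 + 1·M_2 = 6(Δ_1 - Δ_0) = 38
Natural end conditions: M_0 = M_2 = 0.
Forward elimination and back-substitution give M_0 = 0, M_1 = 19/4, M_2 = 0.
On [3, 4], S'(x) = b_1 + 2c_1·(x - 3) + 3d_1·(x - 3)² with b_1 = Δ_1 - h_1(2M_1 + M_2)/6 = 29/12, c_1 = M_1/2 = 19/8, d_1 = (M_2 - M_1)/(6h_1) = -19/24. So S'(4) = 115/24.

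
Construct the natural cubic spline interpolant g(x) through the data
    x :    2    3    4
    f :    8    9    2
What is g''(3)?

-12

Write σ_i for g''(x_i). With h_i = 1, 1 and divided differences Δ_i = 1, -7, the continuity of g' gives the tridiagonal system
  1·σ_0 + 4·σ_1 + 1·σ_2 = 6(Δ_1 - Δ_0) = -48
Natural end conditions: σ_0 = σ_2 = 0.
Forward elimination and back-substitution give σ_0 = 0, σ_1 = -12, σ_2 = 0.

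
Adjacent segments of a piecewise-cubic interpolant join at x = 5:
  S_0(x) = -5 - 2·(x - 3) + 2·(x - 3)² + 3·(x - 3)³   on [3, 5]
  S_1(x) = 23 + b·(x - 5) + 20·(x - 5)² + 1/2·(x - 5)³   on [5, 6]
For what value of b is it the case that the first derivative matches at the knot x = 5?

S_0'(x) = -2 + 4·(x - 3) + 9·(x - 3)², so S_0'(5) = 42. On the right, S_1'(5) = b, so b = 42.

42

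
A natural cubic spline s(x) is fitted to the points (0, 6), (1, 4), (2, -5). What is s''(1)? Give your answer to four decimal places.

Let M_i = s''(x_i). Step sizes h_i = 1, 1; slopes of the chords Δ_i = (y_(i+1) - y_i)/h_i = -2, -9.
  1·M_0 + 4·M_1 + 1·M_2 = 6(Δ_1 - Δ_0) = -42
Natural end conditions: M_0 = M_2 = 0.
Solving: M_0 = 0, M_1 = -21/2, M_2 = 0.

-10.5000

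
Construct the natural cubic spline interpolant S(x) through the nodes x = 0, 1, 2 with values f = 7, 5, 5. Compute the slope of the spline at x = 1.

Put σ_i = S'' at the i-th knot. Here h = (1, 1) and Δ = (-2, 0), so the interior equations h_(i-1)·σ_(i-1) + 2(h_(i-1)+h_i)·σ_i + h_i·σ_(i+1) = 6(Δ_i − Δ_(i-1)) read
  1·σ_0 + 4·σ_1 + 1·σ_2 = 6(Δ_1 - Δ_0) = 12
Natural end conditions: σ_0 = σ_2 = 0.
Solving: σ_0 = 0, σ_1 = 3, σ_2 = 0.
On [1, 2], S'(x) = b_1 + 2c_1·(x - 1) + 3d_1·(x - 1)² with b_1 = Δ_1 - h_1(2σ_1 + σ_2)/6 = -1, c_1 = σ_1/2 = 3/2, d_1 = (σ_2 - σ_1)/(6h_1) = -1/2. So S'(1) = -1.

-1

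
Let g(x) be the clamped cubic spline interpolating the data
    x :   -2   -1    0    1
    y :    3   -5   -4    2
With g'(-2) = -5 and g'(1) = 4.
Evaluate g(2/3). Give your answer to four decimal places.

Write M_i for g''(x_i). With h_i = 1, 1, 1 and divided differences Δ_i = -8, 1, 6, the continuity of g' gives the tridiagonal system
  1·M_0 + 4·M_1 + 1·M_2 = 6(Δ_1 - Δ_0) = 54
  1·M_1 + 4·M_2 + 1·M_3 = 6(Δ_2 - Δ_1) = 30
Clamped end conditions give two more equations: 2h_0·M_0 + h_0·M_1 = 6(Δ_0 - g'(-2)) = -18 and h_2·M_2 + 2h_2·M_3 = 6(g'(1) - Δ_2) = -12.
Hence M_0 = -86/5, M_1 = 82/5, M_2 = 28/5, M_3 = -44/5.
On [0, 1], g(x) = -4 + 28/5·x + 14/5·x² - 12/5·x³.
With x = 2/3: g(2/3) = 4/15.

0.2667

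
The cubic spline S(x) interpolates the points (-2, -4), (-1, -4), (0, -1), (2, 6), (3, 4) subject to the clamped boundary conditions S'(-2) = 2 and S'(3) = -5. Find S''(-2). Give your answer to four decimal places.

With M_i denoting the second derivative at x_i, h_i = 1, 1, 2, 1, and Δ_i = (y_(i+1) − y_i)/h_i = 0, 3, 7/2, -2:
  1·M_0 + 4·M_1 + 1·M_2 = 6(Δ_1 - Δ_0) = 18
  1·M_1 + 6·M_2 + 2·M_3 = 6(Δ_2 - Δ_1) = 3
  2·M_2 + 6·M_3 + 1·M_4 = 6(Δ_3 - Δ_2) = -33
Clamped end conditions give two more equations: 2h_0·M_0 + h_0·M_1 = 6(Δ_0 - S'(-2)) = -12 and h_3·M_3 + 2h_3·M_4 = 6(S'(3) - Δ_3) = -18.
Hence M_0 = -1189/128, M_1 = 421/64, M_2 = 125/128, M_3 = -151/32, M_4 = -425/64.

-9.2891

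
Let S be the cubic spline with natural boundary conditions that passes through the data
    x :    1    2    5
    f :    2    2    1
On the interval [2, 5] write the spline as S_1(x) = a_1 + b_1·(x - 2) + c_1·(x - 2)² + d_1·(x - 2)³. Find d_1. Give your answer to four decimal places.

Put σ_i = S'' at the i-th knot. Here h = (1, 3) and Δ = (0, -1/3), so the interior equations h_(i-1)·σ_(i-1) + 2(h_(i-1)+h_i)·σ_i + h_i·σ_(i+1) = 6(Δ_i − Δ_(i-1)) read
  1·σ_0 + 8·σ_1 + 3·σ_2 = 6(Δ_1 - Δ_0) = -2
Natural end conditions: σ_0 = σ_2 = 0.
Forward elimination and back-substitution give σ_0 = 0, σ_1 = -1/4, σ_2 = 0.
On [2, 5], with S_1(x) = a_1 + b_1·(x - 2) + c_1·(x - 2)² + d_1·(x - 2)³: c_1 = σ_1/2 = -1/8, d_1 = (σ_2 - σ_1)/(6h_1) = 1/72, b_1 = Δ_1 - h_1(2σ_1 + σ_2)/6 = -1/12.

0.0139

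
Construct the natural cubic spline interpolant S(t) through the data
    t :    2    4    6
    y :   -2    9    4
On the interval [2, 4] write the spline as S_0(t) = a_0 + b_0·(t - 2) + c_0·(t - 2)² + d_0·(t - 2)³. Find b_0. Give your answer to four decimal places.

7.5000

With M_i denoting the second derivative at x_i, h_i = 2, 2, and Δ_i = (y_(i+1) − y_i)/h_i = 11/2, -5/2:
  2·M_0 + 8·M_1 + 2·M_2 = 6(Δ_1 - Δ_0) = -48
Natural end conditions: M_0 = M_2 = 0.
Solving the tridiagonal system: M_0 = 0, M_1 = -6, M_2 = 0.
On [2, 4], with S_0(t) = a_0 + b_0·(t - 2) + c_0·(t - 2)² + d_0·(t - 2)³: c_0 = M_0/2 = 0, d_0 = (M_1 - M_0)/(6h_0) = -1/2, b_0 = Δ_0 - h_0(2M_0 + M_1)/6 = 15/2.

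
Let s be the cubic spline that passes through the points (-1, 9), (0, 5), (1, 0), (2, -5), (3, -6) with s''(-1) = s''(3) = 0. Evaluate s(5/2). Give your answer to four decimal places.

Write M_i for s''(x_i). With h_i = 1, 1, 1, 1 and divided differences Δ_i = -4, -5, -5, -1, the continuity of s' gives the tridiagonal system
  1·M_0 + 4·M_1 + 1·M_2 = 6(Δ_1 - Δ_0) = -6
  1·M_1 + 4·M_2 + 1·M_3 = 6(Δ_2 - Δ_1) = 0
  1·M_2 + 4·M_3 + 1·M_4 = 6(Δ_3 - Δ_2) = 24
Natural end conditions: M_0 = M_4 = 0.
Hence M_0 = 0, M_1 = -33/28, M_2 = -9/7, M_3 = 177/28, M_4 = 0.
On [2, 3], s(x) = -5 - 87/28·(x - 2) + 177/56·(x - 2)² - 59/56·(x - 2)³.
With (x - 2) = 1/2: s(5/2) = -2641/448.

-5.8951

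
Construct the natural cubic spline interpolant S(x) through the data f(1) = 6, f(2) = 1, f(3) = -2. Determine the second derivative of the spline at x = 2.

Let M_i = S''(x_i). Step sizes h_i = 1, 1; slopes of the chords Δ_i = (y_(i+1) - y_i)/h_i = -5, -3.
  1·M_0 + 4·M_1 + 1·M_2 = 6(Δ_1 - Δ_0) = 12
Natural end conditions: M_0 = M_2 = 0.
Forward elimination and back-substitution give M_0 = 0, M_1 = 3, M_2 = 0.

3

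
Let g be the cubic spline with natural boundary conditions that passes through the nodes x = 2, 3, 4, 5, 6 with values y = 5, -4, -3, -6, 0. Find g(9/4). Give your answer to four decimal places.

Write M_i for g''(x_i). With h_i = 1, 1, 1, 1 and divided differences Δ_i = -9, 1, -3, 6, the continuity of g' gives the tridiagonal system
  1·M_0 + 4·M_1 + 1·M_2 = 6(Δ_1 - Δ_0) = 60
  1·M_1 + 4·M_2 + 1·M_3 = 6(Δ_2 - Δ_1) = -24
  1·M_2 + 4·M_3 + 1·M_4 = 6(Δ_3 - Δ_2) = 54
Natural end conditions: M_0 = M_4 = 0.
Hence M_0 = 0, M_1 = 75/4, M_2 = -15, M_3 = 69/4, M_4 = 0.
On [2, 3], g(x) = 5 - 97/8·(x - 2) + 0·(x - 2)² + 25/8·(x - 2)³.
With (x - 2) = 1/4: g(9/4) = 1033/512.

2.0176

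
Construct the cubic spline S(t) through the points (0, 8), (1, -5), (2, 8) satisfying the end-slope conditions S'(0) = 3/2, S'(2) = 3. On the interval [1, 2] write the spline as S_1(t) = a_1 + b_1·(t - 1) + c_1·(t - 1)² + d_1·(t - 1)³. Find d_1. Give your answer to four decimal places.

Write M_i for S''(x_i). With h_i = 1, 1 and divided differences Δ_i = -13, 13, the continuity of S' gives the tridiagonal system
  1·M_0 + 4·M_1 + 1·M_2 = 6(Δ_1 - Δ_0) = 156
Clamped end conditions give two more equations: 2h_0·M_0 + h_0·M_1 = 6(Δ_0 - S'(0)) = -87 and h_1·M_1 + 2h_1·M_2 = 6(S'(2) - Δ_1) = -60.
Solving the tridiagonal system: M_0 = -327/4, M_1 = 153/2, M_2 = -273/4.
On [1, 2], with S_1(t) = a_1 + b_1·(t - 1) + c_1·(t - 1)² + d_1·(t - 1)³: c_1 = M_1/2 = 153/4, d_1 = (M_2 - M_1)/(6h_1) = -193/8, b_1 = Δ_1 - h_1(2M_1 + M_2)/6 = -9/8.

-24.1250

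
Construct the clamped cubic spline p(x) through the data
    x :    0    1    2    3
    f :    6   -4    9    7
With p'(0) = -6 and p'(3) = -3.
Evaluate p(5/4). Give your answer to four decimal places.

Put σ_i = p'' at the i-th knot. Here h = (1, 1, 1) and Δ = (-10, 13, -2), so the interior equations h_(i-1)·σ_(i-1) + 2(h_(i-1)+h_i)·σ_i + h_i·σ_(i+1) = 6(Δ_i − Δ_(i-1)) read
  1·σ_0 + 4·σ_1 + 1·σ_2 = 6(Δ_1 - Δ_0) = 138
  1·σ_1 + 4·σ_2 + 1·σ_3 = 6(Δ_2 - Δ_1) = -90
Clamped end conditions give two more equations: 2h_0·σ_0 + h_0·σ_1 = 6(Δ_0 - p'(0)) = -24 and h_2·σ_2 + 2h_2·σ_3 = 6(p'(3) - Δ_2) = -6.
Forward elimination and back-substitution give σ_0 = -196/5, σ_1 = 272/5, σ_2 = -202/5, σ_3 = 86/5.
On [1, 2], p(x) = -4 + 8/5·(x - 1) + 136/5·(x - 1)² - 79/5·(x - 1)³.
With (x - 1) = 1/4: p(5/4) = -687/320.

-2.1469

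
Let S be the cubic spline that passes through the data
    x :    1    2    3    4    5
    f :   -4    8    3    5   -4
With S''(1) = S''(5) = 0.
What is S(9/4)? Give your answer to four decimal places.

With M_i denoting the second derivative at x_i, h_i = 1, 1, 1, 1, and Δ_i = (y_(i+1) − y_i)/h_i = 12, -5, 2, -9:
  1·M_0 + 4·M_1 + 1·M_2 = 6(Δ_1 - Δ_0) = -102
  1·M_1 + 4·M_2 + 1·M_3 = 6(Δ_2 - Δ_1) = 42
  1·M_2 + 4·M_3 + 1·M_4 = 6(Δ_3 - Δ_2) = -66
Natural end conditions: M_0 = M_4 = 0.
Hence M_0 = 0, M_1 = -63/2, M_2 = 24, M_3 = -45/2, M_4 = 0.
On [2, 3], S(x) = 8 + 3/2·(x - 2) - 63/4·(x - 2)² + 37/4·(x - 2)³.
With (x - 2) = 1/4: S(9/4) = 1929/256.

7.5352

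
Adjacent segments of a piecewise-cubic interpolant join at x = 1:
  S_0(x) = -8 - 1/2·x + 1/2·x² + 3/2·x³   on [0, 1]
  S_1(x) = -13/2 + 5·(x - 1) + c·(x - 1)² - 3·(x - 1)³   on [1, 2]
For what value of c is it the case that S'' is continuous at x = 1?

5

S_0''(x) = 1 + 9·x, so S_0''(1) = 10. On the right, S_1''(1) = 2c, so c = 5.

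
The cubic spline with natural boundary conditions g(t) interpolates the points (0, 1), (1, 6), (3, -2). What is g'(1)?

2

Write σ_i for g''(x_i). With h_i = 1, 2 and divided differences Δ_i = 5, -4, the continuity of g' gives the tridiagonal system
  1·σ_0 + 6·σ_1 + 2·σ_2 = 6(Δ_1 - Δ_0) = -54
Natural end conditions: σ_0 = σ_2 = 0.
Solving: σ_0 = 0, σ_1 = -9, σ_2 = 0.
On [1, 3], g'(t) = b_1 + 2c_1·(t - 1) + 3d_1·(t - 1)² with b_1 = Δ_1 - h_1(2σ_1 + σ_2)/6 = 2, c_1 = σ_1/2 = -9/2, d_1 = (σ_2 - σ_1)/(6h_1) = 3/4. So g'(1) = 2.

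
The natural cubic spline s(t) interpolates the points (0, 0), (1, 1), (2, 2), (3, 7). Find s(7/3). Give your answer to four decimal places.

3.2716

With m_i denoting the second derivative at x_i, h_i = 1, 1, 1, and Δ_i = (y_(i+1) − y_i)/h_i = 1, 1, 5:
  1·m_0 + 4·m_1 + 1·m_2 = 6(Δ_1 - Δ_0) = 0
  1·m_1 + 4·m_2 + 1·m_3 = 6(Δ_2 - Δ_1) = 24
Natural end conditions: m_0 = m_3 = 0.
Solving: m_0 = 0, m_1 = -8/5, m_2 = 32/5, m_3 = 0.
On [2, 3], s(t) = 2 + 43/15·(t - 2) + 16/5·(t - 2)² - 16/15·(t - 2)³.
With (t - 2) = 1/3: s(7/3) = 265/81.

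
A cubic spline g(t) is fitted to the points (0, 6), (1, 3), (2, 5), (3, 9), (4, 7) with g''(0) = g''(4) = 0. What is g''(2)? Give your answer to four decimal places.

Let M_i = g''(x_i). Step sizes h_i = 1, 1, 1, 1; slopes of the chords Δ_i = (y_(i+1) - y_i)/h_i = -3, 2, 4, -2.
  1·M_0 + 4·M_1 + 1·M_2 = 6(Δ_1 - Δ_0) = 30
  1·M_1 + 4·M_2 + 1·M_3 = 6(Δ_2 - Δ_1) = 12
  1·M_2 + 4·M_3 + 1·M_4 = 6(Δ_3 - Δ_2) = -36
Natural end conditions: M_0 = M_4 = 0.
Solving: M_0 = 0, M_1 = 183/28, M_2 = 27/7, M_3 = -279/28, M_4 = 0.

3.8571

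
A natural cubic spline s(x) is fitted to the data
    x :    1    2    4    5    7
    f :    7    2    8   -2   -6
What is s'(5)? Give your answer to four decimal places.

With M_i denoting the second derivative at x_i, h_i = 1, 2, 1, 2, and Δ_i = (y_(i+1) − y_i)/h_i = -5, 3, -10, -2:
  1·M_0 + 6·M_1 + 2·M_2 = 6(Δ_1 - Δ_0) = 48
  2·M_1 + 6·M_2 + 1·M_3 = 6(Δ_2 - Δ_1) = -78
  1·M_2 + 6·M_3 + 2·M_4 = 6(Δ_3 - Δ_2) = 48
Natural end conditions: M_0 = M_4 = 0.
Solving the tridiagonal system: M_0 = 0, M_1 = 452/31, M_2 = -612/31, M_3 = 350/31, M_4 = 0.
On [5, 7], s'(x) = b_3 + 2c_3·(x - 5) + 3d_3·(x - 5)² with b_3 = Δ_3 - h_3(2M_3 + M_4)/6 = -886/93, c_3 = M_3/2 = 175/31, d_3 = (M_4 - M_3)/(6h_3) = -175/186. So s'(5) = -886/93.

-9.5269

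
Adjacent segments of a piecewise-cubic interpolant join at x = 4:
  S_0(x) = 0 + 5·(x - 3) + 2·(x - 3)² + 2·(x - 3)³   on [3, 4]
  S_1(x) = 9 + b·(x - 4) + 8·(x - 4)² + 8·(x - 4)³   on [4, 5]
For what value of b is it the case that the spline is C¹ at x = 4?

15

S_0'(x) = 5 + 4·(x - 3) + 6·(x - 3)², so S_0'(4) = 15. On the right, S_1'(4) = b, so b = 15.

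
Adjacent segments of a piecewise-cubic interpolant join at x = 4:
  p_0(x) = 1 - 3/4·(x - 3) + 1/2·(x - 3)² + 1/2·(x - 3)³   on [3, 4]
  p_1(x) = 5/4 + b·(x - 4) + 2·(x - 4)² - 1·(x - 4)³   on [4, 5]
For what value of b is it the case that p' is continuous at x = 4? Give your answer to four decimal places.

p_0'(x) = -3/4 + 1·(x - 3) + 3/2·(x - 3)², so p_0'(4) = 7/4. On the right, p_1'(4) = b, so b = 7/4.

1.7500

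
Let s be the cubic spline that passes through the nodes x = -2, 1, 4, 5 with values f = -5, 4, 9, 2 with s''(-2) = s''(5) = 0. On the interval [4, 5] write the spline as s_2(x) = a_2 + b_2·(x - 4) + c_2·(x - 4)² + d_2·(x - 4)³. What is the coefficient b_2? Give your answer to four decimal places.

With M_i denoting the second derivative at x_i, h_i = 3, 3, 1, and Δ_i = (y_(i+1) − y_i)/h_i = 3, 5/3, -7:
  3·M_0 + 12·M_1 + 3·M_2 = 6(Δ_1 - Δ_0) = -8
  3·M_1 + 8·M_2 + 1·M_3 = 6(Δ_2 - Δ_1) = -52
Natural end conditions: M_0 = M_3 = 0.
Solving: M_0 = 0, M_1 = 92/87, M_2 = -200/29, M_3 = 0.
On [4, 5], with s_2(x) = a_2 + b_2·(x - 4) + c_2·(x - 4)² + d_2·(x - 4)³: c_2 = M_2/2 = -100/29, d_2 = (M_3 - M_2)/(6h_2) = 100/87, b_2 = Δ_2 - h_2(2M_2 + M_3)/6 = -409/87.

-4.7011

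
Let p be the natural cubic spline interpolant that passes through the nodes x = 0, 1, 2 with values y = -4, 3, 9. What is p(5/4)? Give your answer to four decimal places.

4.5820

With M_i denoting the second derivative at x_i, h_i = 1, 1, and Δ_i = (y_(i+1) − y_i)/h_i = 7, 6:
  1·M_0 + 4·M_1 + 1·M_2 = 6(Δ_1 - Δ_0) = -6
Natural end conditions: M_0 = M_2 = 0.
Solving: M_0 = 0, M_1 = -3/2, M_2 = 0.
On [1, 2], p(x) = 3 + 13/2·(x - 1) - 3/4·(x - 1)² + 1/4·(x - 1)³.
With (x - 1) = 1/4: p(5/4) = 1173/256.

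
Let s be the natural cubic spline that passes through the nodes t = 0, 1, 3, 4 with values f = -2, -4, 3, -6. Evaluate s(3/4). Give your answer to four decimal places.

-4.0947

With M_i denoting the second derivative at x_i, h_i = 1, 2, 1, and Δ_i = (y_(i+1) − y_i)/h_i = -2, 7/2, -9:
  1·M_0 + 6·M_1 + 2·M_2 = 6(Δ_1 - Δ_0) = 33
  2·M_1 + 6·M_2 + 1·M_3 = 6(Δ_2 - Δ_1) = -75
Natural end conditions: M_0 = M_3 = 0.
Solving: M_0 = 0, M_1 = 87/8, M_2 = -129/8, M_3 = 0.
On [0, 1], s(t) = -2 - 61/16·t + 0·t² + 29/16·t³.
With t = 3/4: s(3/4) = -4193/1024.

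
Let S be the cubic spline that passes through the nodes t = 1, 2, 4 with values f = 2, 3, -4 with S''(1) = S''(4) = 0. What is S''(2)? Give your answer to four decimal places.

-4.5000

Write m_i for S''(x_i). With h_i = 1, 2 and divided differences Δ_i = 1, -7/2, the continuity of S' gives the tridiagonal system
  1·m_0 + 6·m_1 + 2·m_2 = 6(Δ_1 - Δ_0) = -27
Natural end conditions: m_0 = m_2 = 0.
Forward elimination and back-substitution give m_0 = 0, m_1 = -9/2, m_2 = 0.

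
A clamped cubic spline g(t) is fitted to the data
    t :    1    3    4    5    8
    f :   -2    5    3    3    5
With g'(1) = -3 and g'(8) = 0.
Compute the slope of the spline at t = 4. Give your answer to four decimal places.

-1.9747

With M_i denoting the second derivative at x_i, h_i = 2, 1, 1, 3, and Δ_i = (y_(i+1) − y_i)/h_i = 7/2, -2, 0, 2/3:
  2·M_0 + 6·M_1 + 1·M_2 = 6(Δ_1 - Δ_0) = -33
  1·M_1 + 4·M_2 + 1·M_3 = 6(Δ_2 - Δ_1) = 12
  1·M_2 + 8·M_3 + 3·M_4 = 6(Δ_3 - Δ_2) = 4
Clamped end conditions give two more equations: 2h_0·M_0 + h_0·M_1 = 6(Δ_0 - g'(1)) = 39 and h_3·M_3 + 2h_3·M_4 = 6(g'(8) - Δ_3) = -4.
Forward elimination and back-substitution give M_0 = 4927/316, M_1 = -923/79, M_2 = 935/158, M_3 = 1/79, M_4 = -319/474.
On [4, 5], g'(t) = b_2 + 2c_2·(t - 4) + 3d_2·(t - 4)² with b_2 = Δ_2 - h_2(2M_2 + M_3)/6 = -156/79, c_2 = M_2/2 = 935/316, d_2 = (M_3 - M_2)/(6h_2) = -311/316. So g'(4) = -156/79.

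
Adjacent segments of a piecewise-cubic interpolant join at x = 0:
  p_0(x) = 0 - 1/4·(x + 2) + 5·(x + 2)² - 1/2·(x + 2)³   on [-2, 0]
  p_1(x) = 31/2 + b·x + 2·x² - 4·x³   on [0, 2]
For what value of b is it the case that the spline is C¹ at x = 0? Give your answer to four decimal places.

p_0'(x) = -1/4 + 10·(x + 2) - 3/2·(x + 2)², so p_0'(0) = 55/4. On the right, p_1'(0) = b, so b = 55/4.

13.7500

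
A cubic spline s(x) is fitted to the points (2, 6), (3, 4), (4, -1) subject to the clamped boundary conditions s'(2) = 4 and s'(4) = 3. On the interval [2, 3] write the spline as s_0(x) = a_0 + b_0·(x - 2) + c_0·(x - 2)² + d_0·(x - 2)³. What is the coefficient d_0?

1

Let M_i = s''(x_i). Step sizes h_i = 1, 1; slopes of the chords Δ_i = (y_(i+1) - y_i)/h_i = -2, -5.
  1·M_0 + 4·M_1 + 1·M_2 = 6(Δ_1 - Δ_0) = -18
Clamped end conditions give two more equations: 2h_0·M_0 + h_0·M_1 = 6(Δ_0 - s'(2)) = -36 and h_1·M_1 + 2h_1·M_2 = 6(s'(4) - Δ_1) = 48.
Solving: M_0 = -14, M_1 = -8, M_2 = 28.
On [2, 3], with s_0(x) = a_0 + b_0·(x - 2) + c_0·(x - 2)² + d_0·(x - 2)³: c_0 = M_0/2 = -7, d_0 = (M_1 - M_0)/(6h_0) = 1, b_0 = Δ_0 - h_0(2M_0 + M_1)/6 = 4.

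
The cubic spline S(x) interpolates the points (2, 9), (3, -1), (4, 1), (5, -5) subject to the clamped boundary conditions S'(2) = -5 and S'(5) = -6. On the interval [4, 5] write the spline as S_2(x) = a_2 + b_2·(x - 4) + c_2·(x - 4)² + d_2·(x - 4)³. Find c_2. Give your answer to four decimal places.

-11.3333

Let σ_i = S''(x_i). Step sizes h_i = 1, 1, 1; slopes of the chords Δ_i = (y_(i+1) - y_i)/h_i = -10, 2, -6.
  1·σ_0 + 4·σ_1 + 1·σ_2 = 6(Δ_1 - Δ_0) = 72
  1·σ_1 + 4·σ_2 + 1·σ_3 = 6(Δ_2 - Δ_1) = -48
Clamped end conditions give two more equations: 2h_0·σ_0 + h_0·σ_1 = 6(Δ_0 - S'(2)) = -30 and h_2·σ_2 + 2h_2·σ_3 = 6(S'(5) - Δ_2) = 0.
Hence σ_0 = -92/3, σ_1 = 94/3, σ_2 = -68/3, σ_3 = 34/3.
On [4, 5], with S_2(x) = a_2 + b_2·(x - 4) + c_2·(x - 4)² + d_2·(x - 4)³: c_2 = σ_2/2 = -34/3, d_2 = (σ_3 - σ_2)/(6h_2) = 17/3, b_2 = Δ_2 - h_2(2σ_2 + σ_3)/6 = -1/3.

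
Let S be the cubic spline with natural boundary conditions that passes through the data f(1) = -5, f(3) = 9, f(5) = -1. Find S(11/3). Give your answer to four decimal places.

Write m_i for S''(x_i). With h_i = 2, 2 and divided differences Δ_i = 7, -5, the continuity of S' gives the tridiagonal system
  2·m_0 + 8·m_1 + 2·m_2 = 6(Δ_1 - Δ_0) = -72
Natural end conditions: m_0 = m_2 = 0.
Solving the tridiagonal system: m_0 = 0, m_1 = -9, m_2 = 0.
On [3, 5], S(x) = 9 + 1·(x - 3) - 9/2·(x - 3)² + 3/4·(x - 3)³.
With (x - 3) = 2/3: S(11/3) = 71/9.

7.8889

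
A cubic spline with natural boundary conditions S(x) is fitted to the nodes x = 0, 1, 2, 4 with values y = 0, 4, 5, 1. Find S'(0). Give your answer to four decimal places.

With σ_i denoting the second derivative at x_i, h_i = 1, 1, 2, and Δ_i = (y_(i+1) − y_i)/h_i = 4, 1, -2:
  1·σ_0 + 4·σ_1 + 1·σ_2 = 6(Δ_1 - Δ_0) = -18
  1·σ_1 + 6·σ_2 + 2·σ_3 = 6(Δ_2 - Δ_1) = -18
Natural end conditions: σ_0 = σ_3 = 0.
Solving the tridiagonal system: σ_0 = 0, σ_1 = -90/23, σ_2 = -54/23, σ_3 = 0.
On [0, 1], S'(x) = b_0 + 2c_0·x + 3d_0·x² with b_0 = Δ_0 - h_0(2σ_0 + σ_1)/6 = 107/23, c_0 = σ_0/2 = 0, d_0 = (σ_1 - σ_0)/(6h_0) = -15/23. So S'(0) = 107/23.

4.6522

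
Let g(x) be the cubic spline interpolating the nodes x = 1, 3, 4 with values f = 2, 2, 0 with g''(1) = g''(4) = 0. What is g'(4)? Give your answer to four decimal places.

Let m_i = g''(x_i). Step sizes h_i = 2, 1; slopes of the chords Δ_i = (y_(i+1) - y_i)/h_i = 0, -2.
  2·m_0 + 6·m_1 + 1·m_2 = 6(Δ_1 - Δ_0) = -12
Natural end conditions: m_0 = m_2 = 0.
Solving: m_0 = 0, m_1 = -2, m_2 = 0.
On [3, 4], g'(x) = b_1 + 2c_1·(x - 3) + 3d_1·(x - 3)² with b_1 = Δ_1 - h_1(2m_1 + m_2)/6 = -4/3, c_1 = m_1/2 = -1, d_1 = (m_2 - m_1)/(6h_1) = 1/3. So g'(4) = -7/3.

-2.3333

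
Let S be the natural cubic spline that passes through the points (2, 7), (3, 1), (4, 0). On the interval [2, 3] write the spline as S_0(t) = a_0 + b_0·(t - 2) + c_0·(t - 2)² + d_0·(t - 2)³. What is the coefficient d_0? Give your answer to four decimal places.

1.2500

Write M_i for S''(x_i). With h_i = 1, 1 and divided differences Δ_i = -6, -1, the continuity of S' gives the tridiagonal system
  1·M_0 + 4·M_1 + 1·M_2 = 6(Δ_1 - Δ_0) = 30
Natural end conditions: M_0 = M_2 = 0.
Forward elimination and back-substitution give M_0 = 0, M_1 = 15/2, M_2 = 0.
On [2, 3], with S_0(t) = a_0 + b_0·(t - 2) + c_0·(t - 2)² + d_0·(t - 2)³: c_0 = M_0/2 = 0, d_0 = (M_1 - M_0)/(6h_0) = 5/4, b_0 = Δ_0 - h_0(2M_0 + M_1)/6 = -29/4.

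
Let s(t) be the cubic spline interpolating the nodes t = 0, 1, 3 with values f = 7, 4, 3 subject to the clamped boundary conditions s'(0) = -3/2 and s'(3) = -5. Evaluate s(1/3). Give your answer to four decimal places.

6.1420

With m_i denoting the second derivative at x_i, h_i = 1, 2, and Δ_i = (y_(i+1) − y_i)/h_i = -3, -1/2:
  1·m_0 + 6·m_1 + 2·m_2 = 6(Δ_1 - Δ_0) = 15
Clamped end conditions give two more equations: 2h_0·m_0 + h_0·m_1 = 6(Δ_0 - s'(0)) = -9 and h_1·m_1 + 2h_1·m_2 = 6(s'(3) - Δ_1) = -27.
Forward elimination and back-substitution give m_0 = -49/6, m_1 = 22/3, m_2 = -125/12.
On [0, 1], s(t) = 7 - 3/2·t - 49/12·t² + 31/12·t³.
With t = 1/3: s(1/3) = 995/162.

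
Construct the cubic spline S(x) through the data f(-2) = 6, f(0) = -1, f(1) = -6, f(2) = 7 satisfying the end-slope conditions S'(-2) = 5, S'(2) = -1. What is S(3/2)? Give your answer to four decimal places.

1.7358

Write σ_i for S''(x_i). With h_i = 2, 1, 1 and divided differences Δ_i = -7/2, -5, 13, the continuity of S' gives the tridiagonal system
  2·σ_0 + 6·σ_1 + 1·σ_2 = 6(Δ_1 - Δ_0) = -9
  1·σ_1 + 4·σ_2 + 1·σ_3 = 6(Δ_2 - Δ_1) = 108
Clamped end conditions give two more equations: 2h_0·σ_0 + h_0·σ_1 = 6(Δ_0 - S'(-2)) = -51 and h_2·σ_2 + 2h_2·σ_3 = 6(S'(2) - Δ_2) = -84.
Hence σ_0 = -219/22, σ_1 = -123/22, σ_2 = 489/11, σ_3 = -1413/22.
On [1, 2], S(x) = -6 + 391/44·(x - 1) + 489/22·(x - 1)² - 797/44·(x - 1)³.
With (x - 1) = 1/2: S(3/2) = 611/352.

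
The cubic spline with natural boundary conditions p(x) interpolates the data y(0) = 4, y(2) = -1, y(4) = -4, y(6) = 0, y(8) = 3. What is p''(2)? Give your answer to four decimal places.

0.0268

Let σ_i = p''(x_i). Step sizes h_i = 2, 2, 2, 2; slopes of the chords Δ_i = (y_(i+1) - y_i)/h_i = -5/2, -3/2, 2, 3/2.
  2·σ_0 + 8·σ_1 + 2·σ_2 = 6(Δ_1 - Δ_0) = 6
  2·σ_1 + 8·σ_2 + 2·σ_3 = 6(Δ_2 - Δ_1) = 21
  2·σ_2 + 8·σ_3 + 2·σ_4 = 6(Δ_3 - Δ_2) = -3
Natural end conditions: σ_0 = σ_4 = 0.
Hence σ_0 = 0, σ_1 = 3/112, σ_2 = 81/28, σ_3 = -123/112, σ_4 = 0.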